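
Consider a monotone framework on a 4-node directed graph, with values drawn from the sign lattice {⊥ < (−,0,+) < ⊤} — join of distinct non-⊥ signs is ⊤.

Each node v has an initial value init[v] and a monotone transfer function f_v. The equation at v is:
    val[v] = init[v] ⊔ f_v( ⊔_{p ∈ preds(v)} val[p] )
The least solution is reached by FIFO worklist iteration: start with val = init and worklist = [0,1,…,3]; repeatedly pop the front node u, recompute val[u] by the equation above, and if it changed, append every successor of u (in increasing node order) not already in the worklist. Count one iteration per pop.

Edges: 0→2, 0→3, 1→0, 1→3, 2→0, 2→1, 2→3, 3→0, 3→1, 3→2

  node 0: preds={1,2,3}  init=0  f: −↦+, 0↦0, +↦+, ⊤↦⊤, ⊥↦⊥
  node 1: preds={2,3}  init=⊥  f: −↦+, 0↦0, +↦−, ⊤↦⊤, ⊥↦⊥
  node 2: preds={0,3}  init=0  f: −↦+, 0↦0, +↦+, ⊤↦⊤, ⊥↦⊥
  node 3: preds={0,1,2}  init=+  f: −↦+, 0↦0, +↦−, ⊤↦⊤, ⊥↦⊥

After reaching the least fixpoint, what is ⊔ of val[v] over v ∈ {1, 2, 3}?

⊤

Iteration log — 7 steps:
  step 1. node 0  ⊔preds=⊤  new=⊤  old=0  +wl: 
  step 2. node 1  ⊔preds=⊤  new=⊤  old=⊥  +wl: 0
  step 3. node 2  ⊔preds=⊤  new=⊤  old=0  +wl: 1
  step 4. node 3  ⊔preds=⊤  new=⊤  old=+  +wl: 2
  step 5. node 0  ⊔preds=⊤  new=⊤  stable
  step 6. node 1  ⊔preds=⊤  new=⊤  stable
  step 7. node 2  ⊔preds=⊤  new=⊤  stable

Least fixpoint reached:
  node 0: ⊤
  node 1: ⊤
  node 2: ⊤
  node 3: ⊤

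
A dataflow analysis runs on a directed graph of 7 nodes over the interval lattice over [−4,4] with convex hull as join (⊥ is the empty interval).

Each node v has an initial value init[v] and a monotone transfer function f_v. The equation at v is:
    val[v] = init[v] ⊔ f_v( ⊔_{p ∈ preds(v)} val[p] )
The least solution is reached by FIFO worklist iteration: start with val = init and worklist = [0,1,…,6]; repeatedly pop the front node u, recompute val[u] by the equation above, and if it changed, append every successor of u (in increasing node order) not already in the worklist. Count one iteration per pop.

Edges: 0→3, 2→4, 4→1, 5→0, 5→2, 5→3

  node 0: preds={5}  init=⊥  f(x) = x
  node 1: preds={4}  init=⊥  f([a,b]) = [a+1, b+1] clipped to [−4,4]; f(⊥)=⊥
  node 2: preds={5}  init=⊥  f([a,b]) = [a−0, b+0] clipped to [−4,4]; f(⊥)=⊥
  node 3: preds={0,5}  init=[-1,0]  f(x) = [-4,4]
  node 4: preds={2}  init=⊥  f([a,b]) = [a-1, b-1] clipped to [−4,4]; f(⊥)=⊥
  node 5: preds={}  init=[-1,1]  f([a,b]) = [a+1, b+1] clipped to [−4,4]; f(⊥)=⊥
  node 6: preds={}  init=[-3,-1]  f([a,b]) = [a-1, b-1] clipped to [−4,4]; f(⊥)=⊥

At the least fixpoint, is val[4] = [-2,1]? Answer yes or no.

no

Worklist (8 pops):
  #1 pop 0: in=[-1,1] → [-1,1] (was ⊥); enqueue []
  #2 pop 1: in=⊥ → ⊥ (no change)
  #3 pop 2: in=[-1,1] → [-1,1] (was ⊥); enqueue []
  #4 pop 3: in=[-1,1] → [-4,4] (was [-1,0]); enqueue []
  #5 pop 4: in=[-1,1] → [-2,0] (was ⊥); enqueue [1]
  #6 pop 5: in=⊥ → [-1,1] (no change)
  #7 pop 6: in=⊥ → [-3,-1] (no change)
  #8 pop 1: in=[-2,0] → [-1,1] (was ⊥); enqueue []

Fixpoint:
  val[0] = [-1,1]
  val[1] = [-1,1]
  val[2] = [-1,1]
  val[3] = [-4,4]
  val[4] = [-2,0]
  val[5] = [-1,1]
  val[6] = [-3,-1]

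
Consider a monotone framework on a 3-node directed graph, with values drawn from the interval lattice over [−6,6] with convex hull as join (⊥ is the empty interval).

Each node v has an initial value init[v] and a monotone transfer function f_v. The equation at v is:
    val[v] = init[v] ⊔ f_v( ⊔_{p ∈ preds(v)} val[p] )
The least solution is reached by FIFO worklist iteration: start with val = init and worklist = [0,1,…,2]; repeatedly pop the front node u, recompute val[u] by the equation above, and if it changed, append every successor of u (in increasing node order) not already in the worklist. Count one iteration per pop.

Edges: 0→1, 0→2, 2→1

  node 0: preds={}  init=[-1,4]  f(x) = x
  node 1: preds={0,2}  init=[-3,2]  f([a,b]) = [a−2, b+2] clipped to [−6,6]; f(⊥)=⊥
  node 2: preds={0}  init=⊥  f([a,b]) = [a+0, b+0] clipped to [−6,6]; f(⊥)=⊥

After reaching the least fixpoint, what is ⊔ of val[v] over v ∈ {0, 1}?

[-3,6]

Worklist (4 pops):
  #1 pop 0: in=⊥ → [-1,4] (no change)
  #2 pop 1: in=[-1,4] → [-3,6] (was [-3,2]); enqueue []
  #3 pop 2: in=[-1,4] → [-1,4] (was ⊥); enqueue [1]
  #4 pop 1: in=[-1,4] → [-3,6] (no change)

Fixpoint:
  val[0] = [-1,4]
  val[1] = [-3,6]
  val[2] = [-1,4]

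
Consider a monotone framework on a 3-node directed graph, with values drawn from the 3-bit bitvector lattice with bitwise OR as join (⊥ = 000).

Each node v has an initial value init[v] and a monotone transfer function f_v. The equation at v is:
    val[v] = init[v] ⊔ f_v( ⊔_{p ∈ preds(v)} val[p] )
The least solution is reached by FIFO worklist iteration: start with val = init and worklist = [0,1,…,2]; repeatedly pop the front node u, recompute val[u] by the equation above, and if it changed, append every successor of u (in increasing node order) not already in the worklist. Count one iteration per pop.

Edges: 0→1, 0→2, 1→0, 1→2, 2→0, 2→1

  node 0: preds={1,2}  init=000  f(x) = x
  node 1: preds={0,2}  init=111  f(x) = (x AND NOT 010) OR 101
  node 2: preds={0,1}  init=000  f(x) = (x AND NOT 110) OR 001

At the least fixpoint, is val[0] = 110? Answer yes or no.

no

Iteration log — 5 steps:
  step 1. node 0  ⊔preds=111  new=111  old=000  +wl: 
  step 2. node 1  ⊔preds=111  new=111  stable
  step 3. node 2  ⊔preds=111  new=001  old=000  +wl: 0,1
  step 4. node 0  ⊔preds=111  new=111  stable
  step 5. node 1  ⊔preds=111  new=111  stable

Least fixpoint reached:
  node 0: 111
  node 1: 111
  node 2: 001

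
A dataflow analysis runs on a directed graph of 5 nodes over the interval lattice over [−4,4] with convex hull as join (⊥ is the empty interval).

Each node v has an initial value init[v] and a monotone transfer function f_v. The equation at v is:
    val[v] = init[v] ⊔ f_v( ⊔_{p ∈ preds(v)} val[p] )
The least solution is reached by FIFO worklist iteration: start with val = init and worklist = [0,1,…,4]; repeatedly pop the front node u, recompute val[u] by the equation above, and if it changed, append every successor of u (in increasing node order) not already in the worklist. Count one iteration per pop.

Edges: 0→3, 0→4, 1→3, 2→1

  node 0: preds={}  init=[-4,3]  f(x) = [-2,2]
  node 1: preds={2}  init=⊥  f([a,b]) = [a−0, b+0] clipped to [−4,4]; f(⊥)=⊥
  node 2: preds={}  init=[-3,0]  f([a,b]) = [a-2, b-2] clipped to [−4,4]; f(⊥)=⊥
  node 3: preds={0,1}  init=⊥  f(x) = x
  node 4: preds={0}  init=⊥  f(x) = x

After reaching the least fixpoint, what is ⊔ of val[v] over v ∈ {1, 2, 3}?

Trace (5 dequeues):
  [1] u=0 | in ⊥ | out [-4,3] | ==
  [2] u=1 | in [-3,0] | out [-3,0] | prev ⊥ | push {}
  [3] u=2 | in ⊥ | out [-3,0] | ==
  [4] u=3 | in [-4,3] | out [-4,3] | prev ⊥ | push {}
  [5] u=4 | in [-4,3] | out [-4,3] | prev ⊥ | push {}

Converged values:
  [0] [-4,3]
  [1] [-3,0]
  [2] [-3,0]
  [3] [-4,3]
  [4] [-4,3]

[-4,3]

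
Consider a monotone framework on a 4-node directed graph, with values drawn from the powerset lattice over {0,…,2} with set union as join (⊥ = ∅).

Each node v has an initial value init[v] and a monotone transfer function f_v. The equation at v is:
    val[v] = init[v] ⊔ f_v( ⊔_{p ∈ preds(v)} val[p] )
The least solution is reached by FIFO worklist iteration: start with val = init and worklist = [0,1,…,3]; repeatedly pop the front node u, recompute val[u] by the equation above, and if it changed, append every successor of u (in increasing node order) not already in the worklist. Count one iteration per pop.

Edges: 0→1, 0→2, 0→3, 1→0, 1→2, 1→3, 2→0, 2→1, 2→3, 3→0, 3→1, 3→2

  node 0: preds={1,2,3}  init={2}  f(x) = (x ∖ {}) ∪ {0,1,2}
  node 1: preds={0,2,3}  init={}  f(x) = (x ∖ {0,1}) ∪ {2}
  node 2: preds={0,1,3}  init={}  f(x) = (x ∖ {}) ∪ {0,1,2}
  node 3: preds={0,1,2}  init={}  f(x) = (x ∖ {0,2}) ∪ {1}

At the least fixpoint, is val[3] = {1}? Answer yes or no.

yes

Trace (7 dequeues):
  [1] u=0 | in {} | out {0,1,2} | prev {2} | push {}
  [2] u=1 | in {0,1,2} | out {2} | prev {} | push {0}
  [3] u=2 | in {0,1,2} | out {0,1,2} | prev {} | push {1}
  [4] u=3 | in {0,1,2} | out {1} | prev {} | push {2}
  [5] u=0 | in {0,1,2} | out {0,1,2} | ==
  [6] u=1 | in {0,1,2} | out {2} | ==
  [7] u=2 | in {0,1,2} | out {0,1,2} | ==

Converged values:
  [0] {0,1,2}
  [1] {2}
  [2] {0,1,2}
  [3] {1}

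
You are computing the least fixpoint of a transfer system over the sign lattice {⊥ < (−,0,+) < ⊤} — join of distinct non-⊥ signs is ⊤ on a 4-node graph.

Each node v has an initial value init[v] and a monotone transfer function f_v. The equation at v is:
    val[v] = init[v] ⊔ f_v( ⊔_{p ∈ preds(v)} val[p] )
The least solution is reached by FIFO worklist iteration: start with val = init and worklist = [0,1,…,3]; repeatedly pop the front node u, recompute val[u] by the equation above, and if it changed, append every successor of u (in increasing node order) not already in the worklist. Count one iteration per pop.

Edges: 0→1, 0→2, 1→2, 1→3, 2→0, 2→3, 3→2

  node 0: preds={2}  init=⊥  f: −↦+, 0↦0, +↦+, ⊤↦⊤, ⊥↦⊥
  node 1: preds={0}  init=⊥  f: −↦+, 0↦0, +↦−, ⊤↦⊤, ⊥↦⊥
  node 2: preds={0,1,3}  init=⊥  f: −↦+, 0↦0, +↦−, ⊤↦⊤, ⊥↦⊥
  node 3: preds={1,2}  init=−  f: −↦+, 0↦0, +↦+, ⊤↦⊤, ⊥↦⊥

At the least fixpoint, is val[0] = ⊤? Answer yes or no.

Worklist (13 pops):
  #1 pop 0: in=⊥ → ⊥ (no change)
  #2 pop 1: in=⊥ → ⊥ (no change)
  #3 pop 2: in=− → + (was ⊥); enqueue [0]
  #4 pop 3: in=+ → ⊤ (was −); enqueue [2]
  #5 pop 0: in=+ → + (was ⊥); enqueue [1]
  #6 pop 2: in=⊤ → ⊤ (was +); enqueue [0,3]
  #7 pop 1: in=+ → − (was ⊥); enqueue [2]
  #8 pop 0: in=⊤ → ⊤ (was +); enqueue [1]
  #9 pop 3: in=⊤ → ⊤ (no change)
  #10 pop 2: in=⊤ → ⊤ (no change)
  #11 pop 1: in=⊤ → ⊤ (was −); enqueue [2,3]
  #12 pop 2: in=⊤ → ⊤ (no change)
  #13 pop 3: in=⊤ → ⊤ (no change)

Fixpoint:
  val[0] = ⊤
  val[1] = ⊤
  val[2] = ⊤
  val[3] = ⊤

yes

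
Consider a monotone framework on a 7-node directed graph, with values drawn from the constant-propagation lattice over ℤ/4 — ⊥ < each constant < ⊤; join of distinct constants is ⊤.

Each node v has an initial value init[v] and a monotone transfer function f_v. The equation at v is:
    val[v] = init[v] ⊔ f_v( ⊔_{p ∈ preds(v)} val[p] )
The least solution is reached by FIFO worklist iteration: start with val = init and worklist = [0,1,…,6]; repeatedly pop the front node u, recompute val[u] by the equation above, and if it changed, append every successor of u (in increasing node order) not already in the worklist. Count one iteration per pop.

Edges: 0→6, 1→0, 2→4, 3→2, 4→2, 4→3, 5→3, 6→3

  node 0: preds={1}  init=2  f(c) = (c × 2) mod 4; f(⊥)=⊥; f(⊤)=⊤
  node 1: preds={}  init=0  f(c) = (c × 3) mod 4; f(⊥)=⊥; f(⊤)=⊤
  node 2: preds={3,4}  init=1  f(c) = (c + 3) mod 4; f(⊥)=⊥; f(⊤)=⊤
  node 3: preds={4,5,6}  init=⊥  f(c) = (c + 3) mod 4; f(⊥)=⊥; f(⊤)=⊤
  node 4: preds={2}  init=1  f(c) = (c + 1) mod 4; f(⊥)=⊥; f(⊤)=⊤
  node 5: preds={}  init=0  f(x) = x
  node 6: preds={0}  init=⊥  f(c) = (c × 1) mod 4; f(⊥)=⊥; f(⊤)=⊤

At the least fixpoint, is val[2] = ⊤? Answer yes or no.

yes

Worklist (9 pops):
  #1 pop 0: in=0 → ⊤ (was 2); enqueue []
  #2 pop 1: in=⊥ → 0 (no change)
  #3 pop 2: in=1 → ⊤ (was 1); enqueue []
  #4 pop 3: in=⊤ → ⊤ (was ⊥); enqueue [2]
  #5 pop 4: in=⊤ → ⊤ (was 1); enqueue [3]
  #6 pop 5: in=⊥ → 0 (no change)
  #7 pop 6: in=⊤ → ⊤ (was ⊥); enqueue []
  #8 pop 2: in=⊤ → ⊤ (no change)
  #9 pop 3: in=⊤ → ⊤ (no change)

Fixpoint:
  val[0] = ⊤
  val[1] = 0
  val[2] = ⊤
  val[3] = ⊤
  val[4] = ⊤
  val[5] = 0
  val[6] = ⊤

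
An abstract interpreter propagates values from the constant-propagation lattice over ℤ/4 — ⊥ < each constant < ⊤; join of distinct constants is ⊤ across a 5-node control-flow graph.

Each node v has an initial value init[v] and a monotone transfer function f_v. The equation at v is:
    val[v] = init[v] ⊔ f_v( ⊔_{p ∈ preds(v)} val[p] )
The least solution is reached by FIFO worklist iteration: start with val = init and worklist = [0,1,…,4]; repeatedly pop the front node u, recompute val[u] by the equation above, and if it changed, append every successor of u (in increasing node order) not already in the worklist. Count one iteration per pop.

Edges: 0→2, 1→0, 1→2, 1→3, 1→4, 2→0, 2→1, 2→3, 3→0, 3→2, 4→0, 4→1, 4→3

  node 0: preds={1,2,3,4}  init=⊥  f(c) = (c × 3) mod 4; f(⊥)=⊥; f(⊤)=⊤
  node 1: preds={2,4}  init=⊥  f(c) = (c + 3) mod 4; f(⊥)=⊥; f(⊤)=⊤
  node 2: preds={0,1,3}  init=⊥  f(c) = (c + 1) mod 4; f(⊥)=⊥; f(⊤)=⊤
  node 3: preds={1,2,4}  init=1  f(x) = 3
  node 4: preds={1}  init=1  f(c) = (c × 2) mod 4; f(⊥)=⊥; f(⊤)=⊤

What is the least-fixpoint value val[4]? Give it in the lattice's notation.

⊤

Iteration log — 11 steps:
  step 1. node 0  ⊔preds=1  new=3  old=⊥  +wl: 
  step 2. node 1  ⊔preds=1  new=0  old=⊥  +wl: 0
  step 3. node 2  ⊔preds=⊤  new=⊤  old=⊥  +wl: 1
  step 4. node 3  ⊔preds=⊤  new=⊤  old=1  +wl: 2
  step 5. node 4  ⊔preds=0  new=⊤  old=1  +wl: 3
  step 6. node 0  ⊔preds=⊤  new=⊤  old=3  +wl: 
  step 7. node 1  ⊔preds=⊤  new=⊤  old=0  +wl: 0,4
  step 8. node 2  ⊔preds=⊤  new=⊤  stable
  step 9. node 3  ⊔preds=⊤  new=⊤  stable
  step 10. node 0  ⊔preds=⊤  new=⊤  stable
  step 11. node 4  ⊔preds=⊤  new=⊤  stable

Least fixpoint reached:
  node 0: ⊤
  node 1: ⊤
  node 2: ⊤
  node 3: ⊤
  node 4: ⊤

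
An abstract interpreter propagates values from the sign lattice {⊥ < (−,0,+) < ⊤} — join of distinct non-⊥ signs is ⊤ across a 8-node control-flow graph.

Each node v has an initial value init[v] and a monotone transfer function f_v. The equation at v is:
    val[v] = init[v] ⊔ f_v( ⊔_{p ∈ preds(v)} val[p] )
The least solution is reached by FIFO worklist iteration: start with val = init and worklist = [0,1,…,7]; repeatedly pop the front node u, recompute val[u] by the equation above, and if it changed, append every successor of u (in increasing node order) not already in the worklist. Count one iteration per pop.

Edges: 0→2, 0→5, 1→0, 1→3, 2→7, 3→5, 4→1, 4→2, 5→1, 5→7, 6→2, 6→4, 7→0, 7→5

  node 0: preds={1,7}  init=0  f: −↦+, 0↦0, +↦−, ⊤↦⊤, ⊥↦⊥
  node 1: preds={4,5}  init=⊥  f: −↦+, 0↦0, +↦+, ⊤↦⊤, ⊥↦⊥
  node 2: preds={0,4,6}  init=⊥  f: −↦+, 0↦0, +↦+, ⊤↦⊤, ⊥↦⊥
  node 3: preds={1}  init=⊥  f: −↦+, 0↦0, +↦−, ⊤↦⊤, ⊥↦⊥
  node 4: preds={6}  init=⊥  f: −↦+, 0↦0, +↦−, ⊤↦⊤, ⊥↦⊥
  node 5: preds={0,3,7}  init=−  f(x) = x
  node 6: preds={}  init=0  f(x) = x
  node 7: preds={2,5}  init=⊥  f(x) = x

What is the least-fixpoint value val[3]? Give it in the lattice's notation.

Trace (16 dequeues):
  [1] u=0 | in ⊥ | out 0 | ==
  [2] u=1 | in − | out + | prev ⊥ | push {0}
  [3] u=2 | in 0 | out 0 | prev ⊥ | push {}
  [4] u=3 | in + | out − | prev ⊥ | push {}
  [5] u=4 | in 0 | out 0 | prev ⊥ | push {1,2}
  [6] u=5 | in ⊤ | out ⊤ | prev − | push {}
  [7] u=6 | in ⊥ | out 0 | ==
  [8] u=7 | in ⊤ | out ⊤ | prev ⊥ | push {5}
  [9] u=0 | in ⊤ | out ⊤ | prev 0 | push {}
  [10] u=1 | in ⊤ | out ⊤ | prev + | push {0,3}
  [11] u=2 | in ⊤ | out ⊤ | prev 0 | push {7}
  [12] u=5 | in ⊤ | out ⊤ | ==
  [13] u=0 | in ⊤ | out ⊤ | ==
  [14] u=3 | in ⊤ | out ⊤ | prev − | push {5}
  [15] u=7 | in ⊤ | out ⊤ | ==
  [16] u=5 | in ⊤ | out ⊤ | ==

Converged values:
  [0] ⊤
  [1] ⊤
  [2] ⊤
  [3] ⊤
  [4] 0
  [5] ⊤
  [6] 0
  [7] ⊤

⊤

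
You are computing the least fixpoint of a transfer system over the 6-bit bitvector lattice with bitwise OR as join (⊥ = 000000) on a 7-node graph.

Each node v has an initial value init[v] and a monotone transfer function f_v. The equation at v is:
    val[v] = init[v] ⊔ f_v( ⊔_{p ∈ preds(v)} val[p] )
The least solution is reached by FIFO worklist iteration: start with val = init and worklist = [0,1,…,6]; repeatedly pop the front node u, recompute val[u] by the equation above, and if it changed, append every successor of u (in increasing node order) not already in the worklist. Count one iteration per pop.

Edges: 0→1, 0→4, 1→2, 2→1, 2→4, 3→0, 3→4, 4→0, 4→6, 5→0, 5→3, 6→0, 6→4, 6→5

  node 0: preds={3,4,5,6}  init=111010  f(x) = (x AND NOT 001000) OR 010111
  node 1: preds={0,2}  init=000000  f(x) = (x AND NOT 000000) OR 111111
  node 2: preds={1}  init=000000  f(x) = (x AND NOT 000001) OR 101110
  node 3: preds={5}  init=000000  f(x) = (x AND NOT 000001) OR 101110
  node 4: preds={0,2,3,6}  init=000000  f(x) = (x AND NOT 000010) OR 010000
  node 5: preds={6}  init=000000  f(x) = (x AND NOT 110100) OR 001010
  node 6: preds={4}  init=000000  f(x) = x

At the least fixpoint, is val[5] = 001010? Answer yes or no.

Worklist (14 pops):
  #1 pop 0: in=000000 → 111111 (was 111010); enqueue []
  #2 pop 1: in=111111 → 111111 (was 000000); enqueue []
  #3 pop 2: in=111111 → 111110 (was 000000); enqueue [1]
  #4 pop 3: in=000000 → 101110 (was 000000); enqueue [0]
  #5 pop 4: in=111111 → 111101 (was 000000); enqueue []
  #6 pop 5: in=000000 → 001010 (was 000000); enqueue [3]
  #7 pop 6: in=111101 → 111101 (was 000000); enqueue [4,5]
  #8 pop 1: in=111111 → 111111 (no change)
  #9 pop 0: in=111111 → 111111 (no change)
  #10 pop 3: in=001010 → 101110 (no change)
  #11 pop 4: in=111111 → 111101 (no change)
  #12 pop 5: in=111101 → 001011 (was 001010); enqueue [0,3]
  #13 pop 0: in=111111 → 111111 (no change)
  #14 pop 3: in=001011 → 101110 (no change)

Fixpoint:
  val[0] = 111111
  val[1] = 111111
  val[2] = 111110
  val[3] = 101110
  val[4] = 111101
  val[5] = 001011
  val[6] = 111101

no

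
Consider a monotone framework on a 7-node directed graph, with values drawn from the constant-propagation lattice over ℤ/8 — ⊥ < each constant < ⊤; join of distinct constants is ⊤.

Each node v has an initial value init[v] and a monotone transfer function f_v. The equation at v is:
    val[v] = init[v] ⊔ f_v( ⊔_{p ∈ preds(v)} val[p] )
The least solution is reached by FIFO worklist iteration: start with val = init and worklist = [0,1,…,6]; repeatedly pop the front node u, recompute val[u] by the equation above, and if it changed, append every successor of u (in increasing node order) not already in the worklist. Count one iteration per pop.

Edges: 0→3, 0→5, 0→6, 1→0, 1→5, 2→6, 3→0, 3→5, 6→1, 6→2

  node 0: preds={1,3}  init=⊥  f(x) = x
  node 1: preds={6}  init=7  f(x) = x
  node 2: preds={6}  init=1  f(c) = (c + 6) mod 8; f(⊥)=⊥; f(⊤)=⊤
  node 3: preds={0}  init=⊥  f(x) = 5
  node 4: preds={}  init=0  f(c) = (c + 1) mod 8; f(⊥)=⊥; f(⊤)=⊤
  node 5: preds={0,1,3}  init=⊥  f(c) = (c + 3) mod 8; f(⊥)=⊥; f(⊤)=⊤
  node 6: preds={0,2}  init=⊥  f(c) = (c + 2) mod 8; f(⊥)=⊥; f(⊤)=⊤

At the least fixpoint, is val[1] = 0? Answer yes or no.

no

Trace (14 dequeues):
  [1] u=0 | in 7 | out 7 | prev ⊥ | push {}
  [2] u=1 | in ⊥ | out 7 | ==
  [3] u=2 | in ⊥ | out 1 | ==
  [4] u=3 | in 7 | out 5 | prev ⊥ | push {0}
  [5] u=4 | in ⊥ | out 0 | ==
  [6] u=5 | in ⊤ | out ⊤ | prev ⊥ | push {}
  [7] u=6 | in ⊤ | out ⊤ | prev ⊥ | push {1,2}
  [8] u=0 | in ⊤ | out ⊤ | prev 7 | push {3,5,6}
  [9] u=1 | in ⊤ | out ⊤ | prev 7 | push {0}
  [10] u=2 | in ⊤ | out ⊤ | prev 1 | push {}
  [11] u=3 | in ⊤ | out 5 | ==
  [12] u=5 | in ⊤ | out ⊤ | ==
  [13] u=6 | in ⊤ | out ⊤ | ==
  [14] u=0 | in ⊤ | out ⊤ | ==

Converged values:
  [0] ⊤
  [1] ⊤
  [2] ⊤
  [3] 5
  [4] 0
  [5] ⊤
  [6] ⊤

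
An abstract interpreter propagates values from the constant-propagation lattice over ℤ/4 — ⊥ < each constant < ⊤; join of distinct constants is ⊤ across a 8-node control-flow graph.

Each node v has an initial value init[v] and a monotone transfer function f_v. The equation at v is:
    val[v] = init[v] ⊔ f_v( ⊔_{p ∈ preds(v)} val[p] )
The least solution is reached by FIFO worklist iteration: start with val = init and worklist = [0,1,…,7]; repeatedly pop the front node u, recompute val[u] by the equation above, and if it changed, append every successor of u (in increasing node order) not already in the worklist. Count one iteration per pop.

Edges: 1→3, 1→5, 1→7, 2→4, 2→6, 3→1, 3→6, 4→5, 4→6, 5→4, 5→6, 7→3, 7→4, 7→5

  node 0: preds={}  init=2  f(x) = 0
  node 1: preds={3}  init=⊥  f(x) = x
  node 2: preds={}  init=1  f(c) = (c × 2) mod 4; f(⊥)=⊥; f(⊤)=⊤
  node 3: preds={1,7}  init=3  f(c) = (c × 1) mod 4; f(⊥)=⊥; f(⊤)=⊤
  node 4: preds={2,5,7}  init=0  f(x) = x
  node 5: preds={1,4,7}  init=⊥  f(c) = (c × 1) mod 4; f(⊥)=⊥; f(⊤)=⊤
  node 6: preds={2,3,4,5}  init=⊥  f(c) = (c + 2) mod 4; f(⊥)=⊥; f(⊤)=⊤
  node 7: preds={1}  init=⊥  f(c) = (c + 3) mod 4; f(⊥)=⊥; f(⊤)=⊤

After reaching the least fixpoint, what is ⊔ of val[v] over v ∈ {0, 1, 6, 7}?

Trace (19 dequeues):
  [1] u=0 | in ⊥ | out ⊤ | prev 2 | push {}
  [2] u=1 | in 3 | out 3 | prev ⊥ | push {}
  [3] u=2 | in ⊥ | out 1 | ==
  [4] u=3 | in 3 | out 3 | ==
  [5] u=4 | in 1 | out ⊤ | prev 0 | push {}
  [6] u=5 | in ⊤ | out ⊤ | prev ⊥ | push {4}
  [7] u=6 | in ⊤ | out ⊤ | prev ⊥ | push {}
  [8] u=7 | in 3 | out 2 | prev ⊥ | push {3,5}
  [9] u=4 | in ⊤ | out ⊤ | ==
  [10] u=3 | in ⊤ | out ⊤ | prev 3 | push {1,6}
  [11] u=5 | in ⊤ | out ⊤ | ==
  [12] u=1 | in ⊤ | out ⊤ | prev 3 | push {3,5,7}
  [13] u=6 | in ⊤ | out ⊤ | ==
  [14] u=3 | in ⊤ | out ⊤ | ==
  [15] u=5 | in ⊤ | out ⊤ | ==
  [16] u=7 | in ⊤ | out ⊤ | prev 2 | push {3,4,5}
  [17] u=3 | in ⊤ | out ⊤ | ==
  [18] u=4 | in ⊤ | out ⊤ | ==
  [19] u=5 | in ⊤ | out ⊤ | ==

Converged values:
  [0] ⊤
  [1] ⊤
  [2] 1
  [3] ⊤
  [4] ⊤
  [5] ⊤
  [6] ⊤
  [7] ⊤

⊤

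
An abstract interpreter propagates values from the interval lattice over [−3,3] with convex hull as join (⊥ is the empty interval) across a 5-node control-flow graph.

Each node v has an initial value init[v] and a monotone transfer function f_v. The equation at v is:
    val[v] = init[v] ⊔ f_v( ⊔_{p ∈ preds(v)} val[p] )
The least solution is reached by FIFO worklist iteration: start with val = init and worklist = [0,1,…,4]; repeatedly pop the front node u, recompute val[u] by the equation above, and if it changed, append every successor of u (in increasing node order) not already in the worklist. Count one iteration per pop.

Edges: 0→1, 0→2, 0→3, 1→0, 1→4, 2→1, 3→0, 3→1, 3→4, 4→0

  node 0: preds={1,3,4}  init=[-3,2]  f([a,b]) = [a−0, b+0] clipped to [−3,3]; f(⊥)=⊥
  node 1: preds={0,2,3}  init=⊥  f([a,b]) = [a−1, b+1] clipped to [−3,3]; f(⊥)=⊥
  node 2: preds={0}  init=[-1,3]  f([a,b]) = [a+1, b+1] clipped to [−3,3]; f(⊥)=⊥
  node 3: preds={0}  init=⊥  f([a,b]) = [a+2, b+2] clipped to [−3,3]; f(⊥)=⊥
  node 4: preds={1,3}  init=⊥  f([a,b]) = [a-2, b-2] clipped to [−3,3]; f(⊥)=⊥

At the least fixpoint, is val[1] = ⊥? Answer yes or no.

no

Iteration log — 9 steps:
  step 1. node 0  ⊔preds=⊥  new=[-3,2]  stable
  step 2. node 1  ⊔preds=[-3,3]  new=[-3,3]  old=⊥  +wl: 0
  step 3. node 2  ⊔preds=[-3,2]  new=[-2,3]  old=[-1,3]  +wl: 1
  step 4. node 3  ⊔preds=[-3,2]  new=[-1,3]  old=⊥  +wl: 
  step 5. node 4  ⊔preds=[-3,3]  new=[-3,1]  old=⊥  +wl: 
  step 6. node 0  ⊔preds=[-3,3]  new=[-3,3]  old=[-3,2]  +wl: 2,3
  step 7. node 1  ⊔preds=[-3,3]  new=[-3,3]  stable
  step 8. node 2  ⊔preds=[-3,3]  new=[-2,3]  stable
  step 9. node 3  ⊔preds=[-3,3]  new=[-1,3]  stable

Least fixpoint reached:
  node 0: [-3,3]
  node 1: [-3,3]
  node 2: [-2,3]
  node 3: [-1,3]
  node 4: [-3,1]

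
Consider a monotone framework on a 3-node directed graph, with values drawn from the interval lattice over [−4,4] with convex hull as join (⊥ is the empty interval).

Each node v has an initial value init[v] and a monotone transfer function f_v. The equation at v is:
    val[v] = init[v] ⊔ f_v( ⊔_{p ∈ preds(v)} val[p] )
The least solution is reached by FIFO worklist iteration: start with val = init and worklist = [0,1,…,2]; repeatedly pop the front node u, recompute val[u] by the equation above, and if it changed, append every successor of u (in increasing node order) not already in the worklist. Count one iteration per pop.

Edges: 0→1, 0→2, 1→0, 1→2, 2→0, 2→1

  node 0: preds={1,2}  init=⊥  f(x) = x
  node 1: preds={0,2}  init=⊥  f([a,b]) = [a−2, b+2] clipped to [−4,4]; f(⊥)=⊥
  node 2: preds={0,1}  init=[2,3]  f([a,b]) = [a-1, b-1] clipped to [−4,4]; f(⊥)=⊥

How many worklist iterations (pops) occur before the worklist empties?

10

Trace (10 dequeues):
  [1] u=0 | in [2,3] | out [2,3] | prev ⊥ | push {}
  [2] u=1 | in [2,3] | out [0,4] | prev ⊥ | push {0}
  [3] u=2 | in [0,4] | out [-1,3] | prev [2,3] | push {1}
  [4] u=0 | in [-1,4] | out [-1,4] | prev [2,3] | push {2}
  [5] u=1 | in [-1,4] | out [-3,4] | prev [0,4] | push {0}
  [6] u=2 | in [-3,4] | out [-4,3] | prev [-1,3] | push {1}
  [7] u=0 | in [-4,4] | out [-4,4] | prev [-1,4] | push {2}
  [8] u=1 | in [-4,4] | out [-4,4] | prev [-3,4] | push {0}
  [9] u=2 | in [-4,4] | out [-4,3] | ==
  [10] u=0 | in [-4,4] | out [-4,4] | ==

Converged values:
  [0] [-4,4]
  [1] [-4,4]
  [2] [-4,3]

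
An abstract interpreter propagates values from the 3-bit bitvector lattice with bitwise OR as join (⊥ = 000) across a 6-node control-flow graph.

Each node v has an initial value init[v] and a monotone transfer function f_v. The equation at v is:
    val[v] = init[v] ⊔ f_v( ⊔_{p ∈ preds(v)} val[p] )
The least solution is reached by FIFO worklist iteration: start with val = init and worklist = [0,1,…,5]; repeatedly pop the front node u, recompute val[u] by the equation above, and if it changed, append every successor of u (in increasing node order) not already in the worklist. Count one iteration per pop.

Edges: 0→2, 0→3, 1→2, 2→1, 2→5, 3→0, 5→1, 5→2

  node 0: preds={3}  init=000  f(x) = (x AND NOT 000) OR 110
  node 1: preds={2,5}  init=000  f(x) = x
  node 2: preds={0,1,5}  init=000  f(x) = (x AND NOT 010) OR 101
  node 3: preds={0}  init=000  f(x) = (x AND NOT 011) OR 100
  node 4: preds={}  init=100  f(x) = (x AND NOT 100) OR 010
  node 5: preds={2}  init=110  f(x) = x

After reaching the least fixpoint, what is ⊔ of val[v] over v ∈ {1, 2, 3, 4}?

Iteration log — 9 steps:
  step 1. node 0  ⊔preds=000  new=110  old=000  +wl: 
  step 2. node 1  ⊔preds=110  new=110  old=000  +wl: 
  step 3. node 2  ⊔preds=110  new=101  old=000  +wl: 1
  step 4. node 3  ⊔preds=110  new=100  old=000  +wl: 0
  step 5. node 4  ⊔preds=000  new=110  old=100  +wl: 
  step 6. node 5  ⊔preds=101  new=111  old=110  +wl: 2
  step 7. node 1  ⊔preds=111  new=111  old=110  +wl: 
  step 8. node 0  ⊔preds=100  new=110  stable
  step 9. node 2  ⊔preds=111  new=101  stable

Least fixpoint reached:
  node 0: 110
  node 1: 111
  node 2: 101
  node 3: 100
  node 4: 110
  node 5: 111

111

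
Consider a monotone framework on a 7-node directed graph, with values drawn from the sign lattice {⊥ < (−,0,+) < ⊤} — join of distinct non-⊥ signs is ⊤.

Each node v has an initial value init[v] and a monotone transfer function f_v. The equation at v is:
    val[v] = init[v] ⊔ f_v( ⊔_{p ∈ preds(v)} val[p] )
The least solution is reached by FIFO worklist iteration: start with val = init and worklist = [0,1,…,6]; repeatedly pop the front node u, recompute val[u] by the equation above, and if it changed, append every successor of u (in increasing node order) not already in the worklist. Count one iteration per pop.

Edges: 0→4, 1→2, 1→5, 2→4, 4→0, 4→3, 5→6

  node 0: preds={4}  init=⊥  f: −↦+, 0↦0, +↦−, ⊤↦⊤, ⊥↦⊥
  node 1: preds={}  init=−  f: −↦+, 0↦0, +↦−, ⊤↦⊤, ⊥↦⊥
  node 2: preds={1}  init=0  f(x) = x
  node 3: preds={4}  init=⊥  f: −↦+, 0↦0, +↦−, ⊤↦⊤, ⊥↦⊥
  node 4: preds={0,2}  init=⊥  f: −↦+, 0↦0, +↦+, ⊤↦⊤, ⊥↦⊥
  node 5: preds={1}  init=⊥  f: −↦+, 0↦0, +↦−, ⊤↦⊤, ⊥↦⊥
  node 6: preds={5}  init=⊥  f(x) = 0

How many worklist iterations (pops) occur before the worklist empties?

10

Iteration log — 10 steps:
  step 1. node 0  ⊔preds=⊥  new=⊥  stable
  step 2. node 1  ⊔preds=⊥  new=−  stable
  step 3. node 2  ⊔preds=−  new=⊤  old=0  +wl: 
  step 4. node 3  ⊔preds=⊥  new=⊥  stable
  step 5. node 4  ⊔preds=⊤  new=⊤  old=⊥  +wl: 0,3
  step 6. node 5  ⊔preds=−  new=+  old=⊥  +wl: 
  step 7. node 6  ⊔preds=+  new=0  old=⊥  +wl: 
  step 8. node 0  ⊔preds=⊤  new=⊤  old=⊥  +wl: 4
  step 9. node 3  ⊔preds=⊤  new=⊤  old=⊥  +wl: 
  step 10. node 4  ⊔preds=⊤  new=⊤  stable

Least fixpoint reached:
  node 0: ⊤
  node 1: −
  node 2: ⊤
  node 3: ⊤
  node 4: ⊤
  node 5: +
  node 6: 0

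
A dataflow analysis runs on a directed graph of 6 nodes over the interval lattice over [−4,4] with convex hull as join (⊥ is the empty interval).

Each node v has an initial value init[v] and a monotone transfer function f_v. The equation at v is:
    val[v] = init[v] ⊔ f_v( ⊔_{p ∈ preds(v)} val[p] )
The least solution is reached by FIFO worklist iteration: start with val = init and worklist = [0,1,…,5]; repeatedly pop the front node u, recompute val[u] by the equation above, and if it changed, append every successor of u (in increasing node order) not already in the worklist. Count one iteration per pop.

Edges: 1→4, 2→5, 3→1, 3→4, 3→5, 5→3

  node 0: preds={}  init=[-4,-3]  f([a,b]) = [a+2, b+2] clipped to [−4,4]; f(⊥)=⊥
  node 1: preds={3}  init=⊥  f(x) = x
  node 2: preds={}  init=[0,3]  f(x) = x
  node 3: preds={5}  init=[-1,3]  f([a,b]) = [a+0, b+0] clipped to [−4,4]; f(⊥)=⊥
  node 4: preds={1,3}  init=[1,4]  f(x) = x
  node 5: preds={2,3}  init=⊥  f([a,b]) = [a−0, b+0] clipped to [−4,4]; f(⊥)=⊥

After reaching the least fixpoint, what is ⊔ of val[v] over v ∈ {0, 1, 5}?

[-4,3]

Iteration log — 7 steps:
  step 1. node 0  ⊔preds=⊥  new=[-4,-3]  stable
  step 2. node 1  ⊔preds=[-1,3]  new=[-1,3]  old=⊥  +wl: 
  step 3. node 2  ⊔preds=⊥  new=[0,3]  stable
  step 4. node 3  ⊔preds=⊥  new=[-1,3]  stable
  step 5. node 4  ⊔preds=[-1,3]  new=[-1,4]  old=[1,4]  +wl: 
  step 6. node 5  ⊔preds=[-1,3]  new=[-1,3]  old=⊥  +wl: 3
  step 7. node 3  ⊔preds=[-1,3]  new=[-1,3]  stable

Least fixpoint reached:
  node 0: [-4,-3]
  node 1: [-1,3]
  node 2: [0,3]
  node 3: [-1,3]
  node 4: [-1,4]
  node 5: [-1,3]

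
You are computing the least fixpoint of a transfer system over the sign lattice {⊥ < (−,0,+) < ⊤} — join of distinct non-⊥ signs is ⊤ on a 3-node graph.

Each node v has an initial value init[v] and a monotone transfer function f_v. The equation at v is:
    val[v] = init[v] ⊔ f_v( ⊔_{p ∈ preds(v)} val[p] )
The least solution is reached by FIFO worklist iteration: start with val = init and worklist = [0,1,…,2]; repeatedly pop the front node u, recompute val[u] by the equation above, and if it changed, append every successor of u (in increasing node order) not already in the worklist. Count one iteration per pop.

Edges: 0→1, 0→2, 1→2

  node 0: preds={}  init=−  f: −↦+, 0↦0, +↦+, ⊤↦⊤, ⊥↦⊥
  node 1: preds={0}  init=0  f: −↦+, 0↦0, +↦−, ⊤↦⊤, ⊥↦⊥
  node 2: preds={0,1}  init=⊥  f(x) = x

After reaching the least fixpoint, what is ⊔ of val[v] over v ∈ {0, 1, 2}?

⊤

Worklist (3 pops):
  #1 pop 0: in=⊥ → − (no change)
  #2 pop 1: in=− → ⊤ (was 0); enqueue []
  #3 pop 2: in=⊤ → ⊤ (was ⊥); enqueue []

Fixpoint:
  val[0] = −
  val[1] = ⊤
  val[2] = ⊤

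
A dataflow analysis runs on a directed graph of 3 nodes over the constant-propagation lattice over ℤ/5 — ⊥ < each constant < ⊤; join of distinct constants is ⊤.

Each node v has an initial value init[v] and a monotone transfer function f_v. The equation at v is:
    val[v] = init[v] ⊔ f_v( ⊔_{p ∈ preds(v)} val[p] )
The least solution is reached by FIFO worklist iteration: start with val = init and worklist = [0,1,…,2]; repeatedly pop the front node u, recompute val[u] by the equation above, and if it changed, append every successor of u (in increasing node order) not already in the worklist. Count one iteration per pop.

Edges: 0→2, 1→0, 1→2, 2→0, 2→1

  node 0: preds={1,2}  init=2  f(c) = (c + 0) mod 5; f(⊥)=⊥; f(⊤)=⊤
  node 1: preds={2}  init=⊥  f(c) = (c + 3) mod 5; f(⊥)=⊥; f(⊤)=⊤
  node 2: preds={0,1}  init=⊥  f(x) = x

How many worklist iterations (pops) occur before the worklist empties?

11

Iteration log — 11 steps:
  step 1. node 0  ⊔preds=⊥  new=2  stable
  step 2. node 1  ⊔preds=⊥  new=⊥  stable
  step 3. node 2  ⊔preds=2  new=2  old=⊥  +wl: 0,1
  step 4. node 0  ⊔preds=2  new=2  stable
  step 5. node 1  ⊔preds=2  new=0  old=⊥  +wl: 0,2
  step 6. node 0  ⊔preds=⊤  new=⊤  old=2  +wl: 
  step 7. node 2  ⊔preds=⊤  new=⊤  old=2  +wl: 0,1
  step 8. node 0  ⊔preds=⊤  new=⊤  stable
  step 9. node 1  ⊔preds=⊤  new=⊤  old=0  +wl: 0,2
  step 10. node 0  ⊔preds=⊤  new=⊤  stable
  step 11. node 2  ⊔preds=⊤  new=⊤  stable

Least fixpoint reached:
  node 0: ⊤
  node 1: ⊤
  node 2: ⊤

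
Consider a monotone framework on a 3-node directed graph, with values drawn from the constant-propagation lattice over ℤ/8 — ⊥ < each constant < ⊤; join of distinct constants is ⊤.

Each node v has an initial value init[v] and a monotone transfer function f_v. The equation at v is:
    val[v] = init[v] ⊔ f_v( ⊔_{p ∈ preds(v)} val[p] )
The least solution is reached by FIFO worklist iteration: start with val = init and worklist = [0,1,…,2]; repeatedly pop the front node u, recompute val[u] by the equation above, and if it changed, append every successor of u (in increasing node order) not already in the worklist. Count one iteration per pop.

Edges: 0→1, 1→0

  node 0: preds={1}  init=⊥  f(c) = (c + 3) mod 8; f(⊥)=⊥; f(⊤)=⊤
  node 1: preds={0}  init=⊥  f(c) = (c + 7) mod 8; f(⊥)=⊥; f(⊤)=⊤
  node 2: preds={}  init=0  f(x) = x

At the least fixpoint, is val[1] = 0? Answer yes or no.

no

Iteration log — 3 steps:
  step 1. node 0  ⊔preds=⊥  new=⊥  stable
  step 2. node 1  ⊔preds=⊥  new=⊥  stable
  step 3. node 2  ⊔preds=⊥  new=0  stable

Least fixpoint reached:
  node 0: ⊥
  node 1: ⊥
  node 2: 0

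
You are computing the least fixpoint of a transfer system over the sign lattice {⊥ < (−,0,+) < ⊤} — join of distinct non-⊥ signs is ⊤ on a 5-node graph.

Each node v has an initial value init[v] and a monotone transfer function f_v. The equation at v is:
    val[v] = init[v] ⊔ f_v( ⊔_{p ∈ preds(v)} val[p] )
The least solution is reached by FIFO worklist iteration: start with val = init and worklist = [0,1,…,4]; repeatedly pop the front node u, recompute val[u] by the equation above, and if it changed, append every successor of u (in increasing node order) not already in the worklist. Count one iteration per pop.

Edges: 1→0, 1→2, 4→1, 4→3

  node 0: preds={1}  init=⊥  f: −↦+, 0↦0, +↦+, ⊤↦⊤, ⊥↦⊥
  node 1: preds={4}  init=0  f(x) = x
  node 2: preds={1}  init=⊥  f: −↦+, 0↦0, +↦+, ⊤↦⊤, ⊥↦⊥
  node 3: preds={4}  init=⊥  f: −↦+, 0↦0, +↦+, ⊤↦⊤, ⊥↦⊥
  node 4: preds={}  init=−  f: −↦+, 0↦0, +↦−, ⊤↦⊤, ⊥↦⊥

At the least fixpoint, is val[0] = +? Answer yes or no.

no

Worklist (6 pops):
  #1 pop 0: in=0 → 0 (was ⊥); enqueue []
  #2 pop 1: in=− → ⊤ (was 0); enqueue [0]
  #3 pop 2: in=⊤ → ⊤ (was ⊥); enqueue []
  #4 pop 3: in=− → + (was ⊥); enqueue []
  #5 pop 4: in=⊥ → − (no change)
  #6 pop 0: in=⊤ → ⊤ (was 0); enqueue []

Fixpoint:
  val[0] = ⊤
  val[1] = ⊤
  val[2] = ⊤
  val[3] = +
  val[4] = −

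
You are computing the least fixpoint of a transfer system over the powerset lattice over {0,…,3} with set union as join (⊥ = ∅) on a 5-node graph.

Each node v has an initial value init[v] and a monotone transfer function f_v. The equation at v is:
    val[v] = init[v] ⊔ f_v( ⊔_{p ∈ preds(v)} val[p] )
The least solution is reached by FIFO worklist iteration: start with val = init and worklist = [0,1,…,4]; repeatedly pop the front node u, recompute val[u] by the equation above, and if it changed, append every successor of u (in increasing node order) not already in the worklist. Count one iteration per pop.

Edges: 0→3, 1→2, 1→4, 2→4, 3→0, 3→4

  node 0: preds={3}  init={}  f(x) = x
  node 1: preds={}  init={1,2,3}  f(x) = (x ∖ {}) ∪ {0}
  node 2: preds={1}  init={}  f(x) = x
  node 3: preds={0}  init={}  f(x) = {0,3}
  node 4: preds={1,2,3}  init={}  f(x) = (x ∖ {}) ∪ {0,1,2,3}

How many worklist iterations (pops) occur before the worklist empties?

7

Worklist (7 pops):
  #1 pop 0: in={} → {} (no change)
  #2 pop 1: in={} → {0,1,2,3} (was {1,2,3}); enqueue []
  #3 pop 2: in={0,1,2,3} → {0,1,2,3} (was {}); enqueue []
  #4 pop 3: in={} → {0,3} (was {}); enqueue [0]
  #5 pop 4: in={0,1,2,3} → {0,1,2,3} (was {}); enqueue []
  #6 pop 0: in={0,3} → {0,3} (was {}); enqueue [3]
  #7 pop 3: in={0,3} → {0,3} (no change)

Fixpoint:
  val[0] = {0,3}
  val[1] = {0,1,2,3}
  val[2] = {0,1,2,3}
  val[3] = {0,3}
  val[4] = {0,1,2,3}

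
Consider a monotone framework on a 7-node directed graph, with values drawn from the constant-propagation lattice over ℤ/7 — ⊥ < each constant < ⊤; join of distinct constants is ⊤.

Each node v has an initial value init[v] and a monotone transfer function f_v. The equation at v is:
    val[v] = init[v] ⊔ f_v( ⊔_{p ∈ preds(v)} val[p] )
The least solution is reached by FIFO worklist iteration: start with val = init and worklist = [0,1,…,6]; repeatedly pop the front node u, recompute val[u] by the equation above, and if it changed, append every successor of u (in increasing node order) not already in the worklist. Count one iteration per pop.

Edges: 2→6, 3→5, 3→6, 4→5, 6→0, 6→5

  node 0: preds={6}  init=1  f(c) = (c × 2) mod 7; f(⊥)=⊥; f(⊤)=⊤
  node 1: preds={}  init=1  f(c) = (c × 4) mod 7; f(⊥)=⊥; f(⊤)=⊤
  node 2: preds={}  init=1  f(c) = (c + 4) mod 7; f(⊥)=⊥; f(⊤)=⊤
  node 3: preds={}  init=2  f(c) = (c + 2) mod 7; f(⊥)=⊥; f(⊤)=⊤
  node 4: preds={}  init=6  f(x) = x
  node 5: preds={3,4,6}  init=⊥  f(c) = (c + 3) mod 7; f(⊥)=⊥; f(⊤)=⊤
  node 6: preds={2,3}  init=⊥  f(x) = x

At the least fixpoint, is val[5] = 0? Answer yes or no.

no

Trace (9 dequeues):
  [1] u=0 | in ⊥ | out 1 | ==
  [2] u=1 | in ⊥ | out 1 | ==
  [3] u=2 | in ⊥ | out 1 | ==
  [4] u=3 | in ⊥ | out 2 | ==
  [5] u=4 | in ⊥ | out 6 | ==
  [6] u=5 | in ⊤ | out ⊤ | prev ⊥ | push {}
  [7] u=6 | in ⊤ | out ⊤ | prev ⊥ | push {0,5}
  [8] u=0 | in ⊤ | out ⊤ | prev 1 | push {}
  [9] u=5 | in ⊤ | out ⊤ | ==

Converged values:
  [0] ⊤
  [1] 1
  [2] 1
  [3] 2
  [4] 6
  [5] ⊤
  [6] ⊤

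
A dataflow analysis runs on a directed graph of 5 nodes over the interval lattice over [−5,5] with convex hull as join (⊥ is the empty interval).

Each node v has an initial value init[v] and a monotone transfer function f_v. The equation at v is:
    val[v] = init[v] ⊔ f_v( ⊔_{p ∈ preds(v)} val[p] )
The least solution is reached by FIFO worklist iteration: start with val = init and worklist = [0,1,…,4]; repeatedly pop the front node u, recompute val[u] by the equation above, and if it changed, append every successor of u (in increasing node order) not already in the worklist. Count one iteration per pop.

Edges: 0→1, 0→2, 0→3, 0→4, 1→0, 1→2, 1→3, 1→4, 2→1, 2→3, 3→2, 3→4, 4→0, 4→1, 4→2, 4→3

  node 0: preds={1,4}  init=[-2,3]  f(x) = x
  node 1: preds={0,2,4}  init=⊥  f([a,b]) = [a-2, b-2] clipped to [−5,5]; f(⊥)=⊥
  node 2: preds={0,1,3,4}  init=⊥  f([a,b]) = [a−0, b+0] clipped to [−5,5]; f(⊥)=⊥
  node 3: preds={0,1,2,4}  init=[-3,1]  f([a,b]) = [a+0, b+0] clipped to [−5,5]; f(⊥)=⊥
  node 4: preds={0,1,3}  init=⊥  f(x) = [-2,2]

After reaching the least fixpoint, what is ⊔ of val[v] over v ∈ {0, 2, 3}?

Iteration log — 15 steps:
  step 1. node 0  ⊔preds=⊥  new=[-2,3]  stable
  step 2. node 1  ⊔preds=[-2,3]  new=[-4,1]  old=⊥  +wl: 0
  step 3. node 2  ⊔preds=[-4,3]  new=[-4,3]  old=⊥  +wl: 1
  step 4. node 3  ⊔preds=[-4,3]  new=[-4,3]  old=[-3,1]  +wl: 2
  step 5. node 4  ⊔preds=[-4,3]  new=[-2,2]  old=⊥  +wl: 3
  step 6. node 0  ⊔preds=[-4,2]  new=[-4,3]  old=[-2,3]  +wl: 4
  step 7. node 1  ⊔preds=[-4,3]  new=[-5,1]  old=[-4,1]  +wl: 0
  step 8. node 2  ⊔preds=[-5,3]  new=[-5,3]  old=[-4,3]  +wl: 1
  step 9. node 3  ⊔preds=[-5,3]  new=[-5,3]  old=[-4,3]  +wl: 2
  step 10. node 4  ⊔preds=[-5,3]  new=[-2,2]  stable
  step 11. node 0  ⊔preds=[-5,2]  new=[-5,3]  old=[-4,3]  +wl: 3,4
  step 12. node 1  ⊔preds=[-5,3]  new=[-5,1]  stable
  step 13. node 2  ⊔preds=[-5,3]  new=[-5,3]  stable
  step 14. node 3  ⊔preds=[-5,3]  new=[-5,3]  stable
  step 15. node 4  ⊔preds=[-5,3]  new=[-2,2]  stable

Least fixpoint reached:
  node 0: [-5,3]
  node 1: [-5,1]
  node 2: [-5,3]
  node 3: [-5,3]
  node 4: [-2,2]

[-5,3]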